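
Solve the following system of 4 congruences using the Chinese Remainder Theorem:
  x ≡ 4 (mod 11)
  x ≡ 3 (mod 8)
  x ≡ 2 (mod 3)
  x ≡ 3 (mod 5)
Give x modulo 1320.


Product of moduli M = 11 · 8 · 3 · 5 = 1320.
Merge one congruence at a time:
  Start: x ≡ 4 (mod 11).
  Combine with x ≡ 3 (mod 8); new modulus lcm = 88.
    Write x = 4 + 11·t and substitute into x ≡ 3 (mod 8): 11·t ≡ 3 − 4 = -1 (mod 8).
    Reduce coefficients mod 8: 3·t ≡ 7 (mod 8).
    The inverse of 3 mod 8 is 3 (since 3·3 = 9 = 1·8 + 1), so t ≡ 3·7 = 21 ≡ 5 (mod 8).
    Then x = 4 + 11·5 = 59, valid modulo lcm(11, 8) = 88: x ≡ 59 (mod 88).
  Combine with x ≡ 2 (mod 3); new modulus lcm = 264.
    Write x = 59 + 88·t and substitute into x ≡ 2 (mod 3): 88·t ≡ 2 − 59 = -57 (mod 3).
    Reduce coefficients mod 3: 1·t ≡ 0 (mod 3).
    So t ≡ 0 (mod 3).
    Then x = 59 + 88·0 = 59, valid modulo lcm(88, 3) = 264: x ≡ 59 (mod 264).
  Combine with x ≡ 3 (mod 5); new modulus lcm = 1320.
    Write x = 59 + 264·t and substitute into x ≡ 3 (mod 5): 264·t ≡ 3 − 59 = -56 (mod 5).
    Reduce coefficients mod 5: 4·t ≡ 4 (mod 5).
    The inverse of 4 mod 5 is 4 (since 4·4 = 16 = 3·5 + 1), so t ≡ 4·4 = 16 ≡ 1 (mod 5).
    Then x = 59 + 264·1 = 323, valid modulo lcm(264, 5) = 1320: x ≡ 323 (mod 1320).
Verify against each original: 323 mod 11 = 4, 323 mod 8 = 3, 323 mod 3 = 2, 323 mod 5 = 3.

x ≡ 323 (mod 1320).


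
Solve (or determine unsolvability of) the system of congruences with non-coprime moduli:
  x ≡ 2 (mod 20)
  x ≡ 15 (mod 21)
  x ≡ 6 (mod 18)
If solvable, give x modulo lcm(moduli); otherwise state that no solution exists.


Moduli 20, 21, 18 are not pairwise coprime, so CRT works modulo lcm(m_i) when all pairwise compatibility conditions hold.
Pairwise compatibility: gcd(m_i, m_j) must divide a_i - a_j for every pair.
Merge one congruence at a time:
  Start: x ≡ 2 (mod 20).
  Combine with x ≡ 15 (mod 21): gcd(20, 21) = 1; 15 - 2 = 13, which IS divisible by 1, so compatible.
    Write x = 2 + 20·t and substitute into x ≡ 15 (mod 21): 20·t ≡ 15 − 2 = 13 (mod 21).
    The inverse of 20 mod 21 is 20 (since 20·20 = 400 = 19·21 + 1), so t ≡ 20·13 = 260 ≡ 8 (mod 21).
    Then x = 2 + 20·8 = 162, valid modulo lcm(20, 21) = 420: x ≡ 162 (mod 420).
  Combine with x ≡ 6 (mod 18): gcd(420, 18) = 6; 6 - 162 = -156, which IS divisible by 6, so compatible.
    Write x = 162 + 420·t and substitute into x ≡ 6 (mod 18): 420·t ≡ 6 − 162 = -156 (mod 18).
    Divide the congruence (and modulus) by g = 6: 70·t ≡ -26 (mod 3).
    Reduce coefficients mod 3: 1·t ≡ 1 (mod 3).
    So t ≡ 1 (mod 3).
    Then x = 162 + 420·1 = 582, valid modulo lcm(420, 18) = 1260: x ≡ 582 (mod 1260).
Verify: 582 mod 20 = 2, 582 mod 21 = 15, 582 mod 18 = 6.

x ≡ 582 (mod 1260).


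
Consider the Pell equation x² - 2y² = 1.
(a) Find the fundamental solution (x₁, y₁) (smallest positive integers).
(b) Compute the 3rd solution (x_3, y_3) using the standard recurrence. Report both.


Step 1: Find the fundamental solution (x₁, y₁) of x² - 2y² = 1.
  Expand √2 as a continued fraction. a₀ = ⌊√2⌋ = 1; iterate m_{k+1} = d_k·a_k − m_k, d_{k+1} = (2 − m_{k+1}²)/d_k, a_{k+1} = ⌊(a₀ + m_{k+1})/d_{k+1}⌋ (starting m₀ = 0, d₀ = 1), with convergents p_k = a_k·p_{k-1} + p_{k-2}, q_k = a_k·q_{k-1} + q_{k-2} (p₋₁ = 1, q₋₁ = 0):
  k = 0: a₀ = 1; p₀/q₀ = 1/1; p₀² − 2·q₀² = 1 − 2 = -1.
  k = 1: m = 1, d = 1, a = ⌊(1 + 1)/1⌋ = 2; p/q = (2·1 + 1)/(2·1 + 0) = 3/2; p² − 2·q² = 9 − 8 = 1.
  The first convergent with p² − 2·q² = 1 gives the fundamental solution (x₁, y₁) = (3, 2).
Step 2: Apply the recurrence (x_{n+1}, y_{n+1}) = (x₁x_n + 2y₁y_n, x₁y_n + y₁x_n) repeatedly.
  From (x_1, y_1) = (3, 2): x_2 = 3·3 + 2·2·2 = 17; y_2 = 3·2 + 2·3 = 12.
  From (x_2, y_2) = (17, 12): x_3 = 3·17 + 2·2·12 = 99; y_3 = 3·12 + 2·17 = 70.
Step 3: Verify x_3² - 2·y_3² = 9801 - 9800 = 1 (should be 1). ✓

(x_1, y_1) = (3, 2); (x_3, y_3) = (99, 70).


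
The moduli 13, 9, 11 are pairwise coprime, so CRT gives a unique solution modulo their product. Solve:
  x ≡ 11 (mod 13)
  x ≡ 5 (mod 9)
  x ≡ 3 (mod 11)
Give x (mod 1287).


Moduli 13, 9, 11 are pairwise coprime; by CRT there is a unique solution modulo M = 13 · 9 · 11 = 1287.
Solve pairwise, accumulating the modulus:
  Start with x ≡ 11 (mod 13).
  Combine with x ≡ 5 (mod 9): since gcd(13, 9) = 1, we get a unique residue mod 117.
    Write x = 11 + 13·t and substitute into x ≡ 5 (mod 9): 13·t ≡ 5 − 11 = -6 (mod 9).
    Reduce coefficients mod 9: 4·t ≡ 3 (mod 9).
    The inverse of 4 mod 9 is 7 (since 4·7 = 28 = 3·9 + 1), so t ≡ 7·3 = 21 ≡ 3 (mod 9).
    Then x = 11 + 13·3 = 50, valid modulo lcm(13, 9) = 117: x ≡ 50 (mod 117).
  Combine with x ≡ 3 (mod 11): since gcd(117, 11) = 1, we get a unique residue mod 1287.
    Write x = 50 + 117·t and substitute into x ≡ 3 (mod 11): 117·t ≡ 3 − 50 = -47 (mod 11).
    Reduce coefficients mod 11: 7·t ≡ 8 (mod 11).
    The inverse of 7 mod 11 is 8 (since 7·8 = 56 = 5·11 + 1), so t ≡ 8·8 = 64 ≡ 9 (mod 11).
    Then x = 50 + 117·9 = 1103, valid modulo lcm(117, 11) = 1287: x ≡ 1103 (mod 1287).
Verify: 1103 mod 13 = 11 ✓, 1103 mod 9 = 5 ✓, 1103 mod 11 = 3 ✓.

x ≡ 1103 (mod 1287).


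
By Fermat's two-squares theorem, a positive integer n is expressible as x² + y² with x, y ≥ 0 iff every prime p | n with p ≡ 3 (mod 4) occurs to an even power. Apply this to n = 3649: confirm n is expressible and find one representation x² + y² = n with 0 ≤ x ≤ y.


Step 1: Factor n = 3649 = 41 · 89.
Step 2: Check the mod-4 condition on each prime factor: 41 ≡ 1 (mod 4), exponent 1; 89 ≡ 1 (mod 4), exponent 1.
All primes ≡ 3 (mod 4) appear to even exponent (or don't appear), so by the two-squares theorem n IS expressible as a sum of two squares.
Step 3: Build a representation. Here n = 41 · 89 is a product of primes ≡ 1 (mod 4). Each prime p ≡ 1 (mod 4) is itself a sum of two squares; find a² by testing p − a² for a perfect square:
  41: 41 − 1² = 40, 41 − 2² = 37, 41 − 3² = 32, 41 − 4² = 25 = 5² ⇒ 41 = 4² + 5².
  89: 89 − 1² = 88, 89 − 2² = 85, 89 − 3² = 80, 89 − 4² = 73, 89 − 5² = 64 = 8² ⇒ 89 = 5² + 8².
  Combine using the Brahmagupta–Fibonacci identity (a² + b²)(c² + d²) = (ac − bd)² + (ad + bc)² = (ac + bd)² + (ad − bc)²:
  41 · 89 = 3649: from (4² + 5²)(5² + 8²), take (4·5 − 5·8, 4·8 + 5·5) = (20 − 40, 32 + 25) = (-20, 57); dropping signs (only squares matter) gives (20, 57); check 20² + 57² = 400 + 3249 = 3649 ✓.
Step 4: Order so x ≤ y and verify: 20² + 57² = 400 + 3249 = 3649 = n. ✓

n = 3649 = 20² + 57² (one valid representation with x ≤ y).


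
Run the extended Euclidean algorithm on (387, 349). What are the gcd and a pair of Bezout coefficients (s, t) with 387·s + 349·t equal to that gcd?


Euclidean algorithm on (387, 349) — divide until remainder is 0:
  387 = 1 · 349 + 38
  349 = 9 · 38 + 7
  38 = 5 · 7 + 3
  7 = 2 · 3 + 1
  3 = 3 · 1 + 0
gcd(387, 349) = 1.
Track Bezout coefficients alongside the remainders: start with r₀ = 387 = a·1 + b·0 (s = 1, t = 0) and r₁ = 349 = a·0 + b·1 (s = 0, t = 1); each new remainder r_{k+1} = r_{k-1} − q_k·r_k inherits s_{k+1} = s_{k-1} − q_k·s_k, t_{k+1} = t_{k-1} − q_k·t_k, so r_k = a·s_k + b·t_k at every step:
  q = 1: r = 38, s = 1 − 1·0 = 1, t = 0 − 1·1 = -1  (check: 387·1 + 349·(-1) = 38)
  q = 9: r = 7, s = 0 − 9·1 = -9, t = 1 − 9·(-1) = 10  (check: 387·(-9) + 349·10 = 7)
  q = 5: r = 3, s = 1 − 5·(-9) = 46, t = -1 − 5·10 = -51  (check: 387·46 + 349·(-51) = 3)
  q = 2: r = 1, s = -9 − 2·46 = -101, t = 10 − 2·(-51) = 112  (check: 387·(-101) + 349·112 = 1)
The row with r = 1 (the gcd) gives the Bezout coefficients s = -101, t = 112.
Result: 387 · (-101) + 349 · (112) = 1.

gcd(387, 349) = 1; s = -101, t = 112 (check: 387·(-101) + 349·112 = 1).


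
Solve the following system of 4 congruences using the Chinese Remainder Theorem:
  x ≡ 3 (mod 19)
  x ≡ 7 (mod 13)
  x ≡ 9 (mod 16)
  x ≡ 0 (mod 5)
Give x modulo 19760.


Product of moduli M = 19 · 13 · 16 · 5 = 19760.
Merge one congruence at a time:
  Start: x ≡ 3 (mod 19).
  Combine with x ≡ 7 (mod 13); new modulus lcm = 247.
    Write x = 3 + 19·t and substitute into x ≡ 7 (mod 13): 19·t ≡ 7 − 3 = 4 (mod 13).
    Reduce coefficients mod 13: 6·t ≡ 4 (mod 13).
    The inverse of 6 mod 13 is 11 (since 6·11 = 66 = 5·13 + 1), so t ≡ 11·4 = 44 ≡ 5 (mod 13).
    Then x = 3 + 19·5 = 98, valid modulo lcm(19, 13) = 247: x ≡ 98 (mod 247).
  Combine with x ≡ 9 (mod 16); new modulus lcm = 3952.
    Write x = 98 + 247·t and substitute into x ≡ 9 (mod 16): 247·t ≡ 9 − 98 = -89 (mod 16).
    Reduce coefficients mod 16: 7·t ≡ 7 (mod 16).
    The inverse of 7 mod 16 is 7 (since 7·7 = 49 = 3·16 + 1), so t ≡ 7·7 = 49 ≡ 1 (mod 16).
    Then x = 98 + 247·1 = 345, valid modulo lcm(247, 16) = 3952: x ≡ 345 (mod 3952).
  Combine with x ≡ 0 (mod 5); new modulus lcm = 19760.
    Write x = 345 + 3952·t and substitute into x ≡ 0 (mod 5): 3952·t ≡ 0 − 345 = -345 (mod 5).
    Reduce coefficients mod 5: 2·t ≡ 0 (mod 5).
    The inverse of 2 mod 5 is 3 (since 2·3 = 6 = 1·5 + 1), so t ≡ 3·0 = 0 ≡ 0 (mod 5).
    Then x = 345 + 3952·0 = 345, valid modulo lcm(3952, 5) = 19760: x ≡ 345 (mod 19760).
Verify against each original: 345 mod 19 = 3, 345 mod 13 = 7, 345 mod 16 = 9, 345 mod 5 = 0.

x ≡ 345 (mod 19760).


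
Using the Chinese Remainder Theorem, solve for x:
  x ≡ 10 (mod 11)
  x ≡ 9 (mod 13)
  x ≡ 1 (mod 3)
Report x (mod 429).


Moduli 11, 13, 3 are pairwise coprime; by CRT there is a unique solution modulo M = 11 · 13 · 3 = 429.
Solve pairwise, accumulating the modulus:
  Start with x ≡ 10 (mod 11).
  Combine with x ≡ 9 (mod 13): since gcd(11, 13) = 1, we get a unique residue mod 143.
    Write x = 10 + 11·t and substitute into x ≡ 9 (mod 13): 11·t ≡ 9 − 10 = -1 (mod 13).
    Reduce coefficients mod 13: 11·t ≡ 12 (mod 13).
    The inverse of 11 mod 13 is 6 (since 11·6 = 66 = 5·13 + 1), so t ≡ 6·12 = 72 ≡ 7 (mod 13).
    Then x = 10 + 11·7 = 87, valid modulo lcm(11, 13) = 143: x ≡ 87 (mod 143).
  Combine with x ≡ 1 (mod 3): since gcd(143, 3) = 1, we get a unique residue mod 429.
    Write x = 87 + 143·t and substitute into x ≡ 1 (mod 3): 143·t ≡ 1 − 87 = -86 (mod 3).
    Reduce coefficients mod 3: 2·t ≡ 1 (mod 3).
    The inverse of 2 mod 3 is 2 (since 2·2 = 4 = 1·3 + 1), so t ≡ 2·1 = 2 ≡ 2 (mod 3).
    Then x = 87 + 143·2 = 373, valid modulo lcm(143, 3) = 429: x ≡ 373 (mod 429).
Verify: 373 mod 11 = 10 ✓, 373 mod 13 = 9 ✓, 373 mod 3 = 1 ✓.

x ≡ 373 (mod 429).


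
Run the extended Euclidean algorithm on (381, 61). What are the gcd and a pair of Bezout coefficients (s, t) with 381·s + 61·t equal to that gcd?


Euclidean algorithm on (381, 61) — divide until remainder is 0:
  381 = 6 · 61 + 15
  61 = 4 · 15 + 1
  15 = 15 · 1 + 0
gcd(381, 61) = 1.
Track Bezout coefficients alongside the remainders: start with r₀ = 381 = a·1 + b·0 (s = 1, t = 0) and r₁ = 61 = a·0 + b·1 (s = 0, t = 1); each new remainder r_{k+1} = r_{k-1} − q_k·r_k inherits s_{k+1} = s_{k-1} − q_k·s_k, t_{k+1} = t_{k-1} − q_k·t_k, so r_k = a·s_k + b·t_k at every step:
  q = 6: r = 15, s = 1 − 6·0 = 1, t = 0 − 6·1 = -6  (check: 381·1 + 61·(-6) = 15)
  q = 4: r = 1, s = 0 − 4·1 = -4, t = 1 − 4·(-6) = 25  (check: 381·(-4) + 61·25 = 1)
The row with r = 1 (the gcd) gives the Bezout coefficients s = -4, t = 25.
Result: 381 · (-4) + 61 · (25) = 1.

gcd(381, 61) = 1; s = -4, t = 25 (check: 381·(-4) + 61·25 = 1).


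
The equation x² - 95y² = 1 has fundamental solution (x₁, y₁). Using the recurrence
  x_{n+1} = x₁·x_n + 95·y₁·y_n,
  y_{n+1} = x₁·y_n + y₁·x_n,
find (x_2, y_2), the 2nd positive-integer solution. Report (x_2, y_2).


Step 1: Find the fundamental solution (x₁, y₁) of x² - 95y² = 1.
  Expand √95 as a continued fraction. a₀ = ⌊√95⌋ = 9; iterate m_{k+1} = d_k·a_k − m_k, d_{k+1} = (95 − m_{k+1}²)/d_k, a_{k+1} = ⌊(a₀ + m_{k+1})/d_{k+1}⌋ (starting m₀ = 0, d₀ = 1), with convergents p_k = a_k·p_{k-1} + p_{k-2}, q_k = a_k·q_{k-1} + q_{k-2} (p₋₁ = 1, q₋₁ = 0):
  k = 0: a₀ = 9; p₀/q₀ = 9/1; p₀² − 95·q₀² = 81 − 95 = -14.
  k = 1: m = 9, d = 14, a = ⌊(9 + 9)/14⌋ = 1; p/q = (1·9 + 1)/(1·1 + 0) = 10/1; p² − 95·q² = 100 − 95 = 5.
  k = 2: m = 5, d = 5, a = ⌊(9 + 5)/5⌋ = 2; p/q = (2·10 + 9)/(2·1 + 1) = 29/3; p² − 95·q² = 841 − 855 = -14.
  k = 3: m = 5, d = 14, a = ⌊(9 + 5)/14⌋ = 1; p/q = (1·29 + 10)/(1·3 + 1) = 39/4; p² − 95·q² = 1521 − 1520 = 1.
  The first convergent with p² − 95·q² = 1 gives the fundamental solution (x₁, y₁) = (39, 4).
Step 2: Apply the recurrence (x_{n+1}, y_{n+1}) = (x₁x_n + 95y₁y_n, x₁y_n + y₁x_n) repeatedly.
  From (x_1, y_1) = (39, 4): x_2 = 39·39 + 95·4·4 = 3041; y_2 = 39·4 + 4·39 = 312.
Step 3: Verify x_2² - 95·y_2² = 9247681 - 9247680 = 1 (should be 1). ✓

(x_1, y_1) = (39, 4); (x_2, y_2) = (3041, 312).


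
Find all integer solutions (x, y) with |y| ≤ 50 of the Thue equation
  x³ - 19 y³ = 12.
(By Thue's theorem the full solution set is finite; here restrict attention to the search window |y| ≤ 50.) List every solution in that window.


The equation is x³ - 19y³ = 12. For fixed y, x³ = 19·y³ + 12, so a solution requires the RHS to be a perfect cube.
Strategy: iterate y from -50 to 50, compute RHS = 19·y³ + 12, and check whether it is a (positive or negative) perfect cube.
Check small values of y:
  y = 0: RHS = 12 is not a perfect cube.
  y = 1: RHS = 31 is not a perfect cube.
  y = -1: RHS = -7 is not a perfect cube.
  y = 2: RHS = 164 is not a perfect cube.
  y = -2: RHS = -140 is not a perfect cube.
  y = 3: RHS = 525 is not a perfect cube.
  y = -3: RHS = -501 is not a perfect cube.
Continuing the search up to |y| = 50 finds no solutions either.
No (x, y) in the scanned range satisfies the equation.

No integer solutions with |y| ≤ 50.


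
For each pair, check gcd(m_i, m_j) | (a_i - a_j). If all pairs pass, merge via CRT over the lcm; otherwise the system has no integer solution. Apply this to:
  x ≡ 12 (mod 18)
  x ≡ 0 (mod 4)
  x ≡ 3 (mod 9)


Moduli 18, 4, 9 are not pairwise coprime, so CRT works modulo lcm(m_i) when all pairwise compatibility conditions hold.
Pairwise compatibility: gcd(m_i, m_j) must divide a_i - a_j for every pair.
Merge one congruence at a time:
  Start: x ≡ 12 (mod 18).
  Combine with x ≡ 0 (mod 4): gcd(18, 4) = 2; 0 - 12 = -12, which IS divisible by 2, so compatible.
    Write x = 12 + 18·t and substitute into x ≡ 0 (mod 4): 18·t ≡ 0 − 12 = -12 (mod 4).
    Divide the congruence (and modulus) by g = 2: 9·t ≡ -6 (mod 2).
    Reduce coefficients mod 2: 1·t ≡ 0 (mod 2).
    So t ≡ 0 (mod 2).
    Then x = 12 + 18·0 = 12, valid modulo lcm(18, 4) = 36: x ≡ 12 (mod 36).
  Combine with x ≡ 3 (mod 9): gcd(36, 9) = 9; 3 - 12 = -9, which IS divisible by 9, so compatible.
    Write x = 12 + 36·t and substitute into x ≡ 3 (mod 9): 36·t ≡ 3 − 12 = -9 (mod 9).
    Divide the congruence (and modulus) by g = 9: 4·t ≡ -1 (mod 1).
    Modulo 1 every t works; take t = 0.
    Then x = 12 + 36·0 = 12, valid modulo lcm(36, 9) = 36: x ≡ 12 (mod 36).
Verify: 12 mod 18 = 12, 12 mod 4 = 0, 12 mod 9 = 3.

x ≡ 12 (mod 36).


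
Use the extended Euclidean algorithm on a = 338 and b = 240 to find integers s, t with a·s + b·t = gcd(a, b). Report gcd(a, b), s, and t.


Euclidean algorithm on (338, 240) — divide until remainder is 0:
  338 = 1 · 240 + 98
  240 = 2 · 98 + 44
  98 = 2 · 44 + 10
  44 = 4 · 10 + 4
  10 = 2 · 4 + 2
  4 = 2 · 2 + 0
gcd(338, 240) = 2.
Track Bezout coefficients alongside the remainders: start with r₀ = 338 = a·1 + b·0 (s = 1, t = 0) and r₁ = 240 = a·0 + b·1 (s = 0, t = 1); each new remainder r_{k+1} = r_{k-1} − q_k·r_k inherits s_{k+1} = s_{k-1} − q_k·s_k, t_{k+1} = t_{k-1} − q_k·t_k, so r_k = a·s_k + b·t_k at every step:
  q = 1: r = 98, s = 1 − 1·0 = 1, t = 0 − 1·1 = -1  (check: 338·1 + 240·(-1) = 98)
  q = 2: r = 44, s = 0 − 2·1 = -2, t = 1 − 2·(-1) = 3  (check: 338·(-2) + 240·3 = 44)
  q = 2: r = 10, s = 1 − 2·(-2) = 5, t = -1 − 2·3 = -7  (check: 338·5 + 240·(-7) = 10)
  q = 4: r = 4, s = -2 − 4·5 = -22, t = 3 − 4·(-7) = 31  (check: 338·(-22) + 240·31 = 4)
  q = 2: r = 2, s = 5 − 2·(-22) = 49, t = -7 − 2·31 = -69  (check: 338·49 + 240·(-69) = 2)
The row with r = 2 (the gcd) gives the Bezout coefficients s = 49, t = -69.
Result: 338 · (49) + 240 · (-69) = 2.

gcd(338, 240) = 2; s = 49, t = -69 (check: 338·49 + 240·(-69) = 2).


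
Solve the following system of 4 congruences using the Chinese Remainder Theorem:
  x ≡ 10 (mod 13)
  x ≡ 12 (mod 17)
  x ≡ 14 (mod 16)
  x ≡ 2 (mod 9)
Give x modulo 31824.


Product of moduli M = 13 · 17 · 16 · 9 = 31824.
Merge one congruence at a time:
  Start: x ≡ 10 (mod 13).
  Combine with x ≡ 12 (mod 17); new modulus lcm = 221.
    Write x = 10 + 13·t and substitute into x ≡ 12 (mod 17): 13·t ≡ 12 − 10 = 2 (mod 17).
    The inverse of 13 mod 17 is 4 (since 13·4 = 52 = 3·17 + 1), so t ≡ 4·2 = 8 ≡ 8 (mod 17).
    Then x = 10 + 13·8 = 114, valid modulo lcm(13, 17) = 221: x ≡ 114 (mod 221).
  Combine with x ≡ 14 (mod 16); new modulus lcm = 3536.
    Write x = 114 + 221·t and substitute into x ≡ 14 (mod 16): 221·t ≡ 14 − 114 = -100 (mod 16).
    Reduce coefficients mod 16: 13·t ≡ 12 (mod 16).
    The inverse of 13 mod 16 is 5 (since 13·5 = 65 = 4·16 + 1), so t ≡ 5·12 = 60 ≡ 12 (mod 16).
    Then x = 114 + 221·12 = 2766, valid modulo lcm(221, 16) = 3536: x ≡ 2766 (mod 3536).
  Combine with x ≡ 2 (mod 9); new modulus lcm = 31824.
    Write x = 2766 + 3536·t and substitute into x ≡ 2 (mod 9): 3536·t ≡ 2 − 2766 = -2764 (mod 9).
    Reduce coefficients mod 9: 8·t ≡ 8 (mod 9).
    The inverse of 8 mod 9 is 8 (since 8·8 = 64 = 7·9 + 1), so t ≡ 8·8 = 64 ≡ 1 (mod 9).
    Then x = 2766 + 3536·1 = 6302, valid modulo lcm(3536, 9) = 31824: x ≡ 6302 (mod 31824).
Verify against each original: 6302 mod 13 = 10, 6302 mod 17 = 12, 6302 mod 16 = 14, 6302 mod 9 = 2.

x ≡ 6302 (mod 31824).


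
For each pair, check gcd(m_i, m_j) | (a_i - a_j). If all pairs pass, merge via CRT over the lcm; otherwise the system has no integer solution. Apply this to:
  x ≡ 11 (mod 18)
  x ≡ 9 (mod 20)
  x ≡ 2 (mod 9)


Moduli 18, 20, 9 are not pairwise coprime, so CRT works modulo lcm(m_i) when all pairwise compatibility conditions hold.
Pairwise compatibility: gcd(m_i, m_j) must divide a_i - a_j for every pair.
Merge one congruence at a time:
  Start: x ≡ 11 (mod 18).
  Combine with x ≡ 9 (mod 20): gcd(18, 20) = 2; 9 - 11 = -2, which IS divisible by 2, so compatible.
    Write x = 11 + 18·t and substitute into x ≡ 9 (mod 20): 18·t ≡ 9 − 11 = -2 (mod 20).
    Divide the congruence (and modulus) by g = 2: 9·t ≡ -1 (mod 10).
    Reduce coefficients mod 10: 9·t ≡ 9 (mod 10).
    The inverse of 9 mod 10 is 9 (since 9·9 = 81 = 8·10 + 1), so t ≡ 9·9 = 81 ≡ 1 (mod 10).
    Then x = 11 + 18·1 = 29, valid modulo lcm(18, 20) = 180: x ≡ 29 (mod 180).
  Combine with x ≡ 2 (mod 9): gcd(180, 9) = 9; 2 - 29 = -27, which IS divisible by 9, so compatible.
    Write x = 29 + 180·t and substitute into x ≡ 2 (mod 9): 180·t ≡ 2 − 29 = -27 (mod 9).
    Divide the congruence (and modulus) by g = 9: 20·t ≡ -3 (mod 1).
    Modulo 1 every t works; take t = 0.
    Then x = 29 + 180·0 = 29, valid modulo lcm(180, 9) = 180: x ≡ 29 (mod 180).
Verify: 29 mod 18 = 11, 29 mod 20 = 9, 29 mod 9 = 2.

x ≡ 29 (mod 180).


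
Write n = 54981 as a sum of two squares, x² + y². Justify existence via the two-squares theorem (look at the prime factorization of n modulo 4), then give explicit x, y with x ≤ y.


Step 1: Factor n = 54981 = 3^2 · 41 · 149.
Step 2: Check the mod-4 condition on each prime factor: 3 ≡ 3 (mod 4), exponent 2 (must be even); 41 ≡ 1 (mod 4), exponent 1; 149 ≡ 1 (mod 4), exponent 1.
All primes ≡ 3 (mod 4) appear to even exponent (or don't appear), so by the two-squares theorem n IS expressible as a sum of two squares.
Step 3: Build a representation. Group n = k² · m with k = 3 and m = 41 · 149 = 6109 (a product of primes ≡ 1 (mod 4)); a representation of m scales to one of n via (k·x)² + (k·y)² = k²(x² + y²). Each prime p ≡ 1 (mod 4) is itself a sum of two squares; find a² by testing p − a² for a perfect square:
  41: 41 − 1² = 40, 41 − 2² = 37, 41 − 3² = 32, 41 − 4² = 25 = 5² ⇒ 41 = 4² + 5².
  149: 149 − 1² = 148, 149 − 2² = 145, 149 − 3² = 140, 149 − 4² = 133, 149 − 5² = 124, 149 − 6² = 113, 149 − 7² = 100 = 10² ⇒ 149 = 7² + 10².
  Combine using the Brahmagupta–Fibonacci identity (a² + b²)(c² + d²) = (ac − bd)² + (ad + bc)² = (ac + bd)² + (ad − bc)²:
  41 · 149 = 6109: from (4² + 5²)(7² + 10²), take (4·7 − 5·10, 4·10 + 5·7) = (28 − 50, 40 + 35) = (-22, 75); dropping signs (only squares matter) gives (22, 75); check 22² + 75² = 484 + 5625 = 6109 ✓.
  Scale by k = 3: (3·22, 3·75) = (66, 225).
Step 4: Order so x ≤ y and verify: 66² + 225² = 4356 + 50625 = 54981 = n. ✓

n = 54981 = 66² + 225² (one valid representation with x ≤ y).


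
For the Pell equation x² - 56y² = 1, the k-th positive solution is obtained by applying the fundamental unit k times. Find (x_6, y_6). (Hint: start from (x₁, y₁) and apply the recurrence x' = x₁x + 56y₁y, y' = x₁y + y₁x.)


Step 1: Find the fundamental solution (x₁, y₁) of x² - 56y² = 1.
  Expand √56 as a continued fraction. a₀ = ⌊√56⌋ = 7; iterate m_{k+1} = d_k·a_k − m_k, d_{k+1} = (56 − m_{k+1}²)/d_k, a_{k+1} = ⌊(a₀ + m_{k+1})/d_{k+1}⌋ (starting m₀ = 0, d₀ = 1), with convergents p_k = a_k·p_{k-1} + p_{k-2}, q_k = a_k·q_{k-1} + q_{k-2} (p₋₁ = 1, q₋₁ = 0):
  k = 0: a₀ = 7; p₀/q₀ = 7/1; p₀² − 56·q₀² = 49 − 56 = -7.
  k = 1: m = 7, d = 7, a = ⌊(7 + 7)/7⌋ = 2; p/q = (2·7 + 1)/(2·1 + 0) = 15/2; p² − 56·q² = 225 − 224 = 1.
  The first convergent with p² − 56·q² = 1 gives the fundamental solution (x₁, y₁) = (15, 2).
Step 2: Apply the recurrence (x_{n+1}, y_{n+1}) = (x₁x_n + 56y₁y_n, x₁y_n + y₁x_n) repeatedly.
  From (x_1, y_1) = (15, 2): x_2 = 15·15 + 56·2·2 = 449; y_2 = 15·2 + 2·15 = 60.
  From (x_2, y_2) = (449, 60): x_3 = 15·449 + 56·2·60 = 13455; y_3 = 15·60 + 2·449 = 1798.
  From (x_3, y_3) = (13455, 1798): x_4 = 15·13455 + 56·2·1798 = 403201; y_4 = 15·1798 + 2·13455 = 53880.
  From (x_4, y_4) = (403201, 53880): x_5 = 15·403201 + 56·2·53880 = 12082575; y_5 = 15·53880 + 2·403201 = 1614602.
  From (x_5, y_5) = (12082575, 1614602): x_6 = 15·12082575 + 56·2·1614602 = 362074049; y_6 = 15·1614602 + 2·12082575 = 48384180.
Step 3: Verify x_6² - 56·y_6² = 131097616959254401 - 131097616959254400 = 1 (should be 1). ✓

(x_1, y_1) = (15, 2); (x_6, y_6) = (362074049, 48384180).


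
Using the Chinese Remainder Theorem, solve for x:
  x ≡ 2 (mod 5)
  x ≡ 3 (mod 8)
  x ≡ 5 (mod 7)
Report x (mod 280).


Moduli 5, 8, 7 are pairwise coprime; by CRT there is a unique solution modulo M = 5 · 8 · 7 = 280.
Solve pairwise, accumulating the modulus:
  Start with x ≡ 2 (mod 5).
  Combine with x ≡ 3 (mod 8): since gcd(5, 8) = 1, we get a unique residue mod 40.
    Write x = 2 + 5·t and substitute into x ≡ 3 (mod 8): 5·t ≡ 3 − 2 = 1 (mod 8).
    The inverse of 5 mod 8 is 5 (since 5·5 = 25 = 3·8 + 1), so t ≡ 5·1 = 5 ≡ 5 (mod 8).
    Then x = 2 + 5·5 = 27, valid modulo lcm(5, 8) = 40: x ≡ 27 (mod 40).
  Combine with x ≡ 5 (mod 7): since gcd(40, 7) = 1, we get a unique residue mod 280.
    Write x = 27 + 40·t and substitute into x ≡ 5 (mod 7): 40·t ≡ 5 − 27 = -22 (mod 7).
    Reduce coefficients mod 7: 5·t ≡ 6 (mod 7).
    The inverse of 5 mod 7 is 3 (since 5·3 = 15 = 2·7 + 1), so t ≡ 3·6 = 18 ≡ 4 (mod 7).
    Then x = 27 + 40·4 = 187, valid modulo lcm(40, 7) = 280: x ≡ 187 (mod 280).
Verify: 187 mod 5 = 2 ✓, 187 mod 8 = 3 ✓, 187 mod 7 = 5 ✓.

x ≡ 187 (mod 280).


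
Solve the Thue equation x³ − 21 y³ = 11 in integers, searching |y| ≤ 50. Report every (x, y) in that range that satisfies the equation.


The equation is x³ - 21y³ = 11. For fixed y, x³ = 21·y³ + 11, so a solution requires the RHS to be a perfect cube.
Strategy: iterate y from -50 to 50, compute RHS = 21·y³ + 11, and check whether it is a (positive or negative) perfect cube.
Check small values of y:
  y = 0: RHS = 11 is not a perfect cube.
  y = 1: RHS = 32 is not a perfect cube.
  y = -1: RHS = -10 is not a perfect cube.
  y = 2: RHS = 179 is not a perfect cube.
  y = -2: RHS = -157 is not a perfect cube.
  y = 3: RHS = 578 is not a perfect cube.
  y = -3: RHS = -556 is not a perfect cube.
Continuing the search up to |y| = 50 finds no solutions either.
No (x, y) in the scanned range satisfies the equation.

No integer solutions with |y| ≤ 50.


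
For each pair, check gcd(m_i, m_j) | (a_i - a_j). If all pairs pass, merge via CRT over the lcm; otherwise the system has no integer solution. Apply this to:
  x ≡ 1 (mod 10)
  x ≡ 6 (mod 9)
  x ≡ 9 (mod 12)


Moduli 10, 9, 12 are not pairwise coprime, so CRT works modulo lcm(m_i) when all pairwise compatibility conditions hold.
Pairwise compatibility: gcd(m_i, m_j) must divide a_i - a_j for every pair.
Merge one congruence at a time:
  Start: x ≡ 1 (mod 10).
  Combine with x ≡ 6 (mod 9): gcd(10, 9) = 1; 6 - 1 = 5, which IS divisible by 1, so compatible.
    Write x = 1 + 10·t and substitute into x ≡ 6 (mod 9): 10·t ≡ 6 − 1 = 5 (mod 9).
    Reduce coefficients mod 9: 1·t ≡ 5 (mod 9).
    So t ≡ 5 (mod 9).
    Then x = 1 + 10·5 = 51, valid modulo lcm(10, 9) = 90: x ≡ 51 (mod 90).
  Combine with x ≡ 9 (mod 12): gcd(90, 12) = 6; 9 - 51 = -42, which IS divisible by 6, so compatible.
    Write x = 51 + 90·t and substitute into x ≡ 9 (mod 12): 90·t ≡ 9 − 51 = -42 (mod 12).
    Divide the congruence (and modulus) by g = 6: 15·t ≡ -7 (mod 2).
    Reduce coefficients mod 2: 1·t ≡ 1 (mod 2).
    So t ≡ 1 (mod 2).
    Then x = 51 + 90·1 = 141, valid modulo lcm(90, 12) = 180: x ≡ 141 (mod 180).
Verify: 141 mod 10 = 1, 141 mod 9 = 6, 141 mod 12 = 9.

x ≡ 141 (mod 180).


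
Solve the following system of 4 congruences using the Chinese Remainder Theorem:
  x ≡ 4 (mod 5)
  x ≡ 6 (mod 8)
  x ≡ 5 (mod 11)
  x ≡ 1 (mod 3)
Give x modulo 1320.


Product of moduli M = 5 · 8 · 11 · 3 = 1320.
Merge one congruence at a time:
  Start: x ≡ 4 (mod 5).
  Combine with x ≡ 6 (mod 8); new modulus lcm = 40.
    Write x = 4 + 5·t and substitute into x ≡ 6 (mod 8): 5·t ≡ 6 − 4 = 2 (mod 8).
    The inverse of 5 mod 8 is 5 (since 5·5 = 25 = 3·8 + 1), so t ≡ 5·2 = 10 ≡ 2 (mod 8).
    Then x = 4 + 5·2 = 14, valid modulo lcm(5, 8) = 40: x ≡ 14 (mod 40).
  Combine with x ≡ 5 (mod 11); new modulus lcm = 440.
    Write x = 14 + 40·t and substitute into x ≡ 5 (mod 11): 40·t ≡ 5 − 14 = -9 (mod 11).
    Reduce coefficients mod 11: 7·t ≡ 2 (mod 11).
    The inverse of 7 mod 11 is 8 (since 7·8 = 56 = 5·11 + 1), so t ≡ 8·2 = 16 ≡ 5 (mod 11).
    Then x = 14 + 40·5 = 214, valid modulo lcm(40, 11) = 440: x ≡ 214 (mod 440).
  Combine with x ≡ 1 (mod 3); new modulus lcm = 1320.
    Write x = 214 + 440·t and substitute into x ≡ 1 (mod 3): 440·t ≡ 1 − 214 = -213 (mod 3).
    Reduce coefficients mod 3: 2·t ≡ 0 (mod 3).
    The inverse of 2 mod 3 is 2 (since 2·2 = 4 = 1·3 + 1), so t ≡ 2·0 = 0 ≡ 0 (mod 3).
    Then x = 214 + 440·0 = 214, valid modulo lcm(440, 3) = 1320: x ≡ 214 (mod 1320).
Verify against each original: 214 mod 5 = 4, 214 mod 8 = 6, 214 mod 11 = 5, 214 mod 3 = 1.

x ≡ 214 (mod 1320).


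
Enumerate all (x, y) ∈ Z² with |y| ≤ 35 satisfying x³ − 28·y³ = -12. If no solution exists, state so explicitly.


The equation is x³ - 28y³ = -12. For fixed y, x³ = 28·y³ − 12, so a solution requires the RHS to be a perfect cube.
Strategy: iterate y from -35 to 35, compute RHS = 28·y³ − 12, and check whether it is a (positive or negative) perfect cube.
Check small values of y:
  y = 0: RHS = -12 is not a perfect cube.
  y = 1: RHS = 16 is not a perfect cube.
  y = -1: RHS = -40 is not a perfect cube.
  y = 2: RHS = 212 is not a perfect cube.
  y = -2: RHS = -236 is not a perfect cube.
  y = 3: RHS = 744 is not a perfect cube.
  y = -3: RHS = -768 is not a perfect cube.
Continuing the search up to |y| = 35 finds no solutions either.
No (x, y) in the scanned range satisfies the equation.

No integer solutions with |y| ≤ 35.


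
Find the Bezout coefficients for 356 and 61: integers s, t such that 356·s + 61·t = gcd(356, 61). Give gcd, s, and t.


Euclidean algorithm on (356, 61) — divide until remainder is 0:
  356 = 5 · 61 + 51
  61 = 1 · 51 + 10
  51 = 5 · 10 + 1
  10 = 10 · 1 + 0
gcd(356, 61) = 1.
Track Bezout coefficients alongside the remainders: start with r₀ = 356 = a·1 + b·0 (s = 1, t = 0) and r₁ = 61 = a·0 + b·1 (s = 0, t = 1); each new remainder r_{k+1} = r_{k-1} − q_k·r_k inherits s_{k+1} = s_{k-1} − q_k·s_k, t_{k+1} = t_{k-1} − q_k·t_k, so r_k = a·s_k + b·t_k at every step:
  q = 5: r = 51, s = 1 − 5·0 = 1, t = 0 − 5·1 = -5  (check: 356·1 + 61·(-5) = 51)
  q = 1: r = 10, s = 0 − 1·1 = -1, t = 1 − 1·(-5) = 6  (check: 356·(-1) + 61·6 = 10)
  q = 5: r = 1, s = 1 − 5·(-1) = 6, t = -5 − 5·6 = -35  (check: 356·6 + 61·(-35) = 1)
The row with r = 1 (the gcd) gives the Bezout coefficients s = 6, t = -35.
Result: 356 · (6) + 61 · (-35) = 1.

gcd(356, 61) = 1; s = 6, t = -35 (check: 356·6 + 61·(-35) = 1).


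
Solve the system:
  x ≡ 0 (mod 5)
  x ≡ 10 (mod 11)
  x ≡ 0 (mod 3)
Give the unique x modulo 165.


Moduli 5, 11, 3 are pairwise coprime; by CRT there is a unique solution modulo M = 5 · 11 · 3 = 165.
Solve pairwise, accumulating the modulus:
  Start with x ≡ 0 (mod 5).
  Combine with x ≡ 10 (mod 11): since gcd(5, 11) = 1, we get a unique residue mod 55.
    Write x = 0 + 5·t and substitute into x ≡ 10 (mod 11): 5·t ≡ 10 − 0 = 10 (mod 11).
    The inverse of 5 mod 11 is 9 (since 5·9 = 45 = 4·11 + 1), so t ≡ 9·10 = 90 ≡ 2 (mod 11).
    Then x = 0 + 5·2 = 10, valid modulo lcm(5, 11) = 55: x ≡ 10 (mod 55).
  Combine with x ≡ 0 (mod 3): since gcd(55, 3) = 1, we get a unique residue mod 165.
    Write x = 10 + 55·t and substitute into x ≡ 0 (mod 3): 55·t ≡ 0 − 10 = -10 (mod 3).
    Reduce coefficients mod 3: 1·t ≡ 2 (mod 3).
    So t ≡ 2 (mod 3).
    Then x = 10 + 55·2 = 120, valid modulo lcm(55, 3) = 165: x ≡ 120 (mod 165).
Verify: 120 mod 5 = 0 ✓, 120 mod 11 = 10 ✓, 120 mod 3 = 0 ✓.

x ≡ 120 (mod 165).


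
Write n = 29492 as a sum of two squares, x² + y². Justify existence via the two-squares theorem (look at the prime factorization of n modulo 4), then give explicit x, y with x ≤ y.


Step 1: Factor n = 29492 = 2^2 · 73 · 101.
Step 2: Check the mod-4 condition on each prime factor: 2 = 2 (special); 73 ≡ 1 (mod 4), exponent 1; 101 ≡ 1 (mod 4), exponent 1.
All primes ≡ 3 (mod 4) appear to even exponent (or don't appear), so by the two-squares theorem n IS expressible as a sum of two squares.
Step 3: Build a representation. Group n = k² · m with k = 2 and m = 73 · 101 = 7373 (a product of primes ≡ 1 (mod 4)); a representation of m scales to one of n via (k·x)² + (k·y)² = k²(x² + y²). Each prime p ≡ 1 (mod 4) is itself a sum of two squares; find a² by testing p − a² for a perfect square:
  73: 73 − 1² = 72, 73 − 2² = 69, 73 − 3² = 64 = 8² ⇒ 73 = 3² + 8².
  101: 101 − 1² = 100 = 10² ⇒ 101 = 1² + 10².
  Combine using the Brahmagupta–Fibonacci identity (a² + b²)(c² + d²) = (ac − bd)² + (ad + bc)² = (ac + bd)² + (ad − bc)²:
  73 · 101 = 7373: from (3² + 8²)(1² + 10²), take (3·1 − 8·10, 3·10 + 8·1) = (3 − 80, 30 + 8) = (-77, 38); dropping signs (only squares matter) gives (77, 38); check 77² + 38² = 5929 + 1444 = 7373 ✓.
  Scale by k = 2: (2·77, 2·38) = (154, 76).
Step 4: Order so x ≤ y and verify: 76² + 154² = 5776 + 23716 = 29492 = n. ✓

n = 29492 = 76² + 154² (one valid representation with x ≤ y).


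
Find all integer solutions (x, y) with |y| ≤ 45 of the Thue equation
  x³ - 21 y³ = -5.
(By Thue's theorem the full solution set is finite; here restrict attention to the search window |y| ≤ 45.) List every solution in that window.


The equation is x³ - 21y³ = -5. For fixed y, x³ = 21·y³ − 5, so a solution requires the RHS to be a perfect cube.
Strategy: iterate y from -45 to 45, compute RHS = 21·y³ − 5, and check whether it is a (positive or negative) perfect cube.
Check small values of y:
  y = 0: RHS = -5 is not a perfect cube.
  y = 1: RHS = 16 is not a perfect cube.
  y = -1: RHS = -26 is not a perfect cube.
  y = 2: RHS = 163 is not a perfect cube.
  y = -2: RHS = -173 is not a perfect cube.
  y = 3: RHS = 562 is not a perfect cube.
  y = -3: RHS = -572 is not a perfect cube.
Continuing the search up to |y| = 45 finds no solutions either.
No (x, y) in the scanned range satisfies the equation.

No integer solutions with |y| ≤ 45.


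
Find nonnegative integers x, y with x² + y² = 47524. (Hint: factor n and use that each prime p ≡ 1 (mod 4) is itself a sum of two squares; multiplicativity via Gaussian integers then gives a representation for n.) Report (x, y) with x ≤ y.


Step 1: Factor n = 47524 = 2^2 · 109^2.
Step 2: Check the mod-4 condition on each prime factor: 2 = 2 (special); 109 ≡ 1 (mod 4), exponent 2.
All primes ≡ 3 (mod 4) appear to even exponent (or don't appear), so by the two-squares theorem n IS expressible as a sum of two squares.
Step 3: Build a representation. Group n = k² · m with k = 2 and m = 109 · 109 = 11881 (a product of primes ≡ 1 (mod 4)); a representation of m scales to one of n via (k·x)² + (k·y)² = k²(x² + y²). Each prime p ≡ 1 (mod 4) is itself a sum of two squares; find a² by testing p − a² for a perfect square:
  109: 109 − 1² = 108, 109 − 2² = 105, 109 − 3² = 100 = 10² ⇒ 109 = 3² + 10².
  Combine using the Brahmagupta–Fibonacci identity (a² + b²)(c² + d²) = (ac − bd)² + (ad + bc)² = (ac + bd)² + (ad − bc)²:
  109 · 109 = 11881: from (3² + 10²)(3² + 10²), take (3·3 − 10·10, 3·10 + 10·3) = (9 − 100, 30 + 30) = (-91, 60); dropping signs (only squares matter) gives (91, 60); check 91² + 60² = 8281 + 3600 = 11881 ✓.
  Scale by k = 2: (2·91, 2·60) = (182, 120).
Step 4: Order so x ≤ y and verify: 120² + 182² = 14400 + 33124 = 47524 = n. ✓

n = 47524 = 120² + 182² (one valid representation with x ≤ y).


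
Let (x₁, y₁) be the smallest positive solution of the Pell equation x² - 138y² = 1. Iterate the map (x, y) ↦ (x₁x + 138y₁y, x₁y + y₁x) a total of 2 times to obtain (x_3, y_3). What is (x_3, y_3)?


Step 1: Find the fundamental solution (x₁, y₁) of x² - 138y² = 1.
  Expand √138 as a continued fraction. a₀ = ⌊√138⌋ = 11; iterate m_{k+1} = d_k·a_k − m_k, d_{k+1} = (138 − m_{k+1}²)/d_k, a_{k+1} = ⌊(a₀ + m_{k+1})/d_{k+1}⌋ (starting m₀ = 0, d₀ = 1), with convergents p_k = a_k·p_{k-1} + p_{k-2}, q_k = a_k·q_{k-1} + q_{k-2} (p₋₁ = 1, q₋₁ = 0):
  k = 0: a₀ = 11; p₀/q₀ = 11/1; p₀² − 138·q₀² = 121 − 138 = -17.
  k = 1: m = 11, d = 17, a = ⌊(11 + 11)/17⌋ = 1; p/q = (1·11 + 1)/(1·1 + 0) = 12/1; p² − 138·q² = 144 − 138 = 6.
  k = 2: m = 6, d = 6, a = ⌊(11 + 6)/6⌋ = 2; p/q = (2·12 + 11)/(2·1 + 1) = 35/3; p² − 138·q² = 1225 − 1242 = -17.
  k = 3: m = 6, d = 17, a = ⌊(11 + 6)/17⌋ = 1; p/q = (1·35 + 12)/(1·3 + 1) = 47/4; p² − 138·q² = 2209 − 2208 = 1.
  The first convergent with p² − 138·q² = 1 gives the fundamental solution (x₁, y₁) = (47, 4).
Step 2: Apply the recurrence (x_{n+1}, y_{n+1}) = (x₁x_n + 138y₁y_n, x₁y_n + y₁x_n) repeatedly.
  From (x_1, y_1) = (47, 4): x_2 = 47·47 + 138·4·4 = 4417; y_2 = 47·4 + 4·47 = 376.
  From (x_2, y_2) = (4417, 376): x_3 = 47·4417 + 138·4·376 = 415151; y_3 = 47·376 + 4·4417 = 35340.
Step 3: Verify x_3² - 138·y_3² = 172350352801 - 172350352800 = 1 (should be 1). ✓

(x_1, y_1) = (47, 4); (x_3, y_3) = (415151, 35340).


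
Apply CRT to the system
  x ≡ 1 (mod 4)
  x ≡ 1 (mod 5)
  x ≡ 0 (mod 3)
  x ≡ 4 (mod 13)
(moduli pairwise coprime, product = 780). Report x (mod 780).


Product of moduli M = 4 · 5 · 3 · 13 = 780.
Merge one congruence at a time:
  Start: x ≡ 1 (mod 4).
  Combine with x ≡ 1 (mod 5); new modulus lcm = 20.
    Write x = 1 + 4·t and substitute into x ≡ 1 (mod 5): 4·t ≡ 1 − 1 = 0 (mod 5).
    The inverse of 4 mod 5 is 4 (since 4·4 = 16 = 3·5 + 1), so t ≡ 4·0 = 0 ≡ 0 (mod 5).
    Then x = 1 + 4·0 = 1, valid modulo lcm(4, 5) = 20: x ≡ 1 (mod 20).
  Combine with x ≡ 0 (mod 3); new modulus lcm = 60.
    Write x = 1 + 20·t and substitute into x ≡ 0 (mod 3): 20·t ≡ 0 − 1 = -1 (mod 3).
    Reduce coefficients mod 3: 2·t ≡ 2 (mod 3).
    The inverse of 2 mod 3 is 2 (since 2·2 = 4 = 1·3 + 1), so t ≡ 2·2 = 4 ≡ 1 (mod 3).
    Then x = 1 + 20·1 = 21, valid modulo lcm(20, 3) = 60: x ≡ 21 (mod 60).
  Combine with x ≡ 4 (mod 13); new modulus lcm = 780.
    Write x = 21 + 60·t and substitute into x ≡ 4 (mod 13): 60·t ≡ 4 − 21 = -17 (mod 13).
    Reduce coefficients mod 13: 8·t ≡ 9 (mod 13).
    The inverse of 8 mod 13 is 5 (since 8·5 = 40 = 3·13 + 1), so t ≡ 5·9 = 45 ≡ 6 (mod 13).
    Then x = 21 + 60·6 = 381, valid modulo lcm(60, 13) = 780: x ≡ 381 (mod 780).
Verify against each original: 381 mod 4 = 1, 381 mod 5 = 1, 381 mod 3 = 0, 381 mod 13 = 4.

x ≡ 381 (mod 780).


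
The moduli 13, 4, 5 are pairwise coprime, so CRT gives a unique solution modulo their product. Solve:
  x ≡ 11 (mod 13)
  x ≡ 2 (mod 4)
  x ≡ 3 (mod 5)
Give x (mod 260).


Moduli 13, 4, 5 are pairwise coprime; by CRT there is a unique solution modulo M = 13 · 4 · 5 = 260.
Solve pairwise, accumulating the modulus:
  Start with x ≡ 11 (mod 13).
  Combine with x ≡ 2 (mod 4): since gcd(13, 4) = 1, we get a unique residue mod 52.
    Write x = 11 + 13·t and substitute into x ≡ 2 (mod 4): 13·t ≡ 2 − 11 = -9 (mod 4).
    Reduce coefficients mod 4: 1·t ≡ 3 (mod 4).
    So t ≡ 3 (mod 4).
    Then x = 11 + 13·3 = 50, valid modulo lcm(13, 4) = 52: x ≡ 50 (mod 52).
  Combine with x ≡ 3 (mod 5): since gcd(52, 5) = 1, we get a unique residue mod 260.
    Write x = 50 + 52·t and substitute into x ≡ 3 (mod 5): 52·t ≡ 3 − 50 = -47 (mod 5).
    Reduce coefficients mod 5: 2·t ≡ 3 (mod 5).
    The inverse of 2 mod 5 is 3 (since 2·3 = 6 = 1·5 + 1), so t ≡ 3·3 = 9 ≡ 4 (mod 5).
    Then x = 50 + 52·4 = 258, valid modulo lcm(52, 5) = 260: x ≡ 258 (mod 260).
Verify: 258 mod 13 = 11 ✓, 258 mod 4 = 2 ✓, 258 mod 5 = 3 ✓.

x ≡ 258 (mod 260).


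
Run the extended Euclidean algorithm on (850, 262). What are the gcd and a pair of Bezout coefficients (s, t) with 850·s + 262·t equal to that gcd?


Euclidean algorithm on (850, 262) — divide until remainder is 0:
  850 = 3 · 262 + 64
  262 = 4 · 64 + 6
  64 = 10 · 6 + 4
  6 = 1 · 4 + 2
  4 = 2 · 2 + 0
gcd(850, 262) = 2.
Track Bezout coefficients alongside the remainders: start with r₀ = 850 = a·1 + b·0 (s = 1, t = 0) and r₁ = 262 = a·0 + b·1 (s = 0, t = 1); each new remainder r_{k+1} = r_{k-1} − q_k·r_k inherits s_{k+1} = s_{k-1} − q_k·s_k, t_{k+1} = t_{k-1} − q_k·t_k, so r_k = a·s_k + b·t_k at every step:
  q = 3: r = 64, s = 1 − 3·0 = 1, t = 0 − 3·1 = -3  (check: 850·1 + 262·(-3) = 64)
  q = 4: r = 6, s = 0 − 4·1 = -4, t = 1 − 4·(-3) = 13  (check: 850·(-4) + 262·13 = 6)
  q = 10: r = 4, s = 1 − 10·(-4) = 41, t = -3 − 10·13 = -133  (check: 850·41 + 262·(-133) = 4)
  q = 1: r = 2, s = -4 − 1·41 = -45, t = 13 − 1·(-133) = 146  (check: 850·(-45) + 262·146 = 2)
The row with r = 2 (the gcd) gives the Bezout coefficients s = -45, t = 146.
Result: 850 · (-45) + 262 · (146) = 2.

gcd(850, 262) = 2; s = -45, t = 146 (check: 850·(-45) + 262·146 = 2).
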